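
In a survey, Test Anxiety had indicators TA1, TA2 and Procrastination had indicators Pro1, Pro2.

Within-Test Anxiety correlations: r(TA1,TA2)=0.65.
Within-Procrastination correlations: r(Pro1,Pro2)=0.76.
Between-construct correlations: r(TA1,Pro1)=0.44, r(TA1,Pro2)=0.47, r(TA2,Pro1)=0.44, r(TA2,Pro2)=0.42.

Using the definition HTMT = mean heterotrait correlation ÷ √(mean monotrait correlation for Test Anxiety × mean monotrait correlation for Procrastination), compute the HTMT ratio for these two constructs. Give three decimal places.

0.630

Between-construct mean = 1.77/4 = 0.4425.
Mean within-TA = 0.65/1 = 0.6500; mean within-Pro = 0.76/1 = 0.7600.
Geometric mean = √(0.6500 × 0.7600) = 0.7029.
HTMT = 0.4425 / 0.7029 = 0.630.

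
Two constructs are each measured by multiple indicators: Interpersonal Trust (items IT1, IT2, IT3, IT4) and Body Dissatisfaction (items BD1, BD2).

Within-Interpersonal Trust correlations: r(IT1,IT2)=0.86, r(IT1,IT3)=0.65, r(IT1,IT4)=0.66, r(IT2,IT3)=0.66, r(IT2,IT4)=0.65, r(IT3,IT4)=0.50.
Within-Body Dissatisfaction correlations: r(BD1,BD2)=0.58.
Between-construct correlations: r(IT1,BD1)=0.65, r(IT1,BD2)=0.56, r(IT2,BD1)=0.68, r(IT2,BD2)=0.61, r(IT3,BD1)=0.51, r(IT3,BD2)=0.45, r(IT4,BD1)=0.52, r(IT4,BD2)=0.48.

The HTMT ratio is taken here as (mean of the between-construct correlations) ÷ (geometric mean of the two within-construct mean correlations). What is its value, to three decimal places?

0.899

Between-construct mean = 4.46/8 = 0.5575.
Mean within-IT = 3.98/6 = 0.6633; mean within-BD = 0.58/1 = 0.5800.
Geometric mean = √(0.6633 × 0.5800) = 0.6203.
HTMT = 0.5575 / 0.6203 = 0.899.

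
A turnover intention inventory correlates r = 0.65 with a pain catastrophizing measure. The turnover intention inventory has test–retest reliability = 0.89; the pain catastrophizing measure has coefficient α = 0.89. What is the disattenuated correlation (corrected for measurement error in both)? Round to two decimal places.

0.73

r_true = r_obs / √(r_xx · r_yy) = 0.65 / √(0.89 × 0.89) = 0.65 / √0.7921 = 0.65 / 0.8900 ≈ 0.73.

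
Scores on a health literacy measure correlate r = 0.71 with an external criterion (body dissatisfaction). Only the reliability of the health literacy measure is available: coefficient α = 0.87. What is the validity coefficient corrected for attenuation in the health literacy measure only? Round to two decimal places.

0.76

Single correction: r_c = r_obs / √r_xx = 0.71 / √0.87 = 0.71 / 0.9327 ≈ 0.76.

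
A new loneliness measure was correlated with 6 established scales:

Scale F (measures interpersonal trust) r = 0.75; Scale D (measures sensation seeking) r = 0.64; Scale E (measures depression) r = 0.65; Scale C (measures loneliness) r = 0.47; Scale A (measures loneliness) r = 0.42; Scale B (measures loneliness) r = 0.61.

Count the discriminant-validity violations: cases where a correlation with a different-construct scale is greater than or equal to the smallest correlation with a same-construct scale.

Convergent (same construct = loneliness): Scale C, Scale A, Scale B.
Smallest convergent = 0.42. Discriminant values: 0.75, 0.64, 0.65; count ≥ 0.42 → 3.

3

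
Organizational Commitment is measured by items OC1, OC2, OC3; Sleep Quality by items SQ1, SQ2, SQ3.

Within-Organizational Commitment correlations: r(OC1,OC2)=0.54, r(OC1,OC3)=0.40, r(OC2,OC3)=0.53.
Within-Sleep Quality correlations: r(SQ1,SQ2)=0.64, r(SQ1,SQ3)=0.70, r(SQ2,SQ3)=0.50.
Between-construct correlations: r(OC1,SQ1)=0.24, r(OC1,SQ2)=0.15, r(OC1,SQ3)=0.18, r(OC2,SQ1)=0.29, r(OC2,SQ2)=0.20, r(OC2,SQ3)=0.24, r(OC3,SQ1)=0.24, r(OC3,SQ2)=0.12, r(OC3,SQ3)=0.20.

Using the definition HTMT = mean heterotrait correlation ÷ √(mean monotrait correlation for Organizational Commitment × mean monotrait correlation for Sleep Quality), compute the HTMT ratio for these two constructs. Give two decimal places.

Between-construct mean = 1.86/9 = 0.2067.
Mean within-OC = 1.47/3 = 0.4900; mean within-SQ = 1.84/3 = 0.6133.
Geometric mean = √(0.4900 × 0.6133) = 0.5482.
HTMT = 0.2067 / 0.5482 = 0.38.

0.38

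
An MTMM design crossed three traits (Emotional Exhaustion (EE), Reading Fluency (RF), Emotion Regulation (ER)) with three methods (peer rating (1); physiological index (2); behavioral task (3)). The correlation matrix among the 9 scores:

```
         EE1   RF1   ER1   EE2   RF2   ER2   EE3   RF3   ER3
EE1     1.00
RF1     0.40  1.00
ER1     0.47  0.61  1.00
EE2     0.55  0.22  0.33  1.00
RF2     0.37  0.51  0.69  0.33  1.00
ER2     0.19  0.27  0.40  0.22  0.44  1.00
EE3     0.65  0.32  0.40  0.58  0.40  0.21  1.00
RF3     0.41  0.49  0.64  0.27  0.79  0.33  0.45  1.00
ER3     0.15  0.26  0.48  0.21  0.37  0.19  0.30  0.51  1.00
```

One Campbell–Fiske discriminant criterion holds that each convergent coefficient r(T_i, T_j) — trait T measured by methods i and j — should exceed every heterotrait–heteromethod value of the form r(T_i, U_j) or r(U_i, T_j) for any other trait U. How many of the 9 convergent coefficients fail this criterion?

5

Convergent coefficients and their comparison sets:
EE (methods 1·2): 0.55 vs {0.37, 0.22, 0.19, 0.33} → pass.
EE (methods 1·3): 0.65 vs {0.41, 0.32, 0.15, 0.40} → pass.
EE (methods 2·3): 0.58 vs {0.27, 0.40, 0.21, 0.21} → pass.
RF (methods 1·2): 0.51 vs {0.22, 0.37, 0.27, 0.69} → fail.
RF (methods 1·3): 0.49 vs {0.32, 0.41, 0.26, 0.64} → fail.
RF (methods 2·3): 0.79 vs {0.40, 0.27, 0.37, 0.33} → pass.
ER (methods 1·2): 0.40 vs {0.33, 0.19, 0.69, 0.27} → fail.
ER (methods 1·3): 0.48 vs {0.40, 0.15, 0.64, 0.26} → fail.
ER (methods 2·3): 0.19 vs {0.21, 0.21, 0.33, 0.37} → fail.
5 of 9 fail.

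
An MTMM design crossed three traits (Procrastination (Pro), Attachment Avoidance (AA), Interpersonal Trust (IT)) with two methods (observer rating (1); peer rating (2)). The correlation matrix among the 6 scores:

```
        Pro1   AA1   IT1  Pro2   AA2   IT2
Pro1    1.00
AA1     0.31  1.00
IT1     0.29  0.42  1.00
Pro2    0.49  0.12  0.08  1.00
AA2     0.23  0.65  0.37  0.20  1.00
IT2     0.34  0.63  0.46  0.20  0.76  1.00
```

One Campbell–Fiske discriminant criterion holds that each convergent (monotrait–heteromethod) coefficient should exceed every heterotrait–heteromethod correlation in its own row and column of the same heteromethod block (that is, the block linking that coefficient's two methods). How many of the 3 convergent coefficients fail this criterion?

Each convergent coefficient versus the relevant comparison correlations:
Pro (methods 1·2): 0.49 vs {0.23, 0.12, 0.34, 0.08} → pass.
AA (methods 1·2): 0.65 vs {0.12, 0.23, 0.63, 0.37} → pass.
IT (methods 1·2): 0.46 vs {0.08, 0.34, 0.37, 0.63} → fail.
1 of 3 fail.

1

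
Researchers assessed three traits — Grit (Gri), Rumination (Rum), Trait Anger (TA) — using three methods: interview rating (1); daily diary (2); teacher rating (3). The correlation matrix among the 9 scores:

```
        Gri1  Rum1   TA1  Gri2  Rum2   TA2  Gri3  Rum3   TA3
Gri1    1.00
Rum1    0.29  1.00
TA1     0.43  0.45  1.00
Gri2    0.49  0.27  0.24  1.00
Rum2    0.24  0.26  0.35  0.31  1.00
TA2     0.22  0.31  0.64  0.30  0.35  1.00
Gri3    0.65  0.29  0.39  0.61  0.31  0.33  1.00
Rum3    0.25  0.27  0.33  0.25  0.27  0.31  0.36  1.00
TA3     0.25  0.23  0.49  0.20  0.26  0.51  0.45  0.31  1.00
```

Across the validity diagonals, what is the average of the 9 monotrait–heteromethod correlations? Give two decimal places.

Convergent values: 0.49, 0.65, 0.61, 0.26, 0.27, 0.27, 0.64, 0.49, 0.51; mean = 4.19/9 = 0.47.

0.47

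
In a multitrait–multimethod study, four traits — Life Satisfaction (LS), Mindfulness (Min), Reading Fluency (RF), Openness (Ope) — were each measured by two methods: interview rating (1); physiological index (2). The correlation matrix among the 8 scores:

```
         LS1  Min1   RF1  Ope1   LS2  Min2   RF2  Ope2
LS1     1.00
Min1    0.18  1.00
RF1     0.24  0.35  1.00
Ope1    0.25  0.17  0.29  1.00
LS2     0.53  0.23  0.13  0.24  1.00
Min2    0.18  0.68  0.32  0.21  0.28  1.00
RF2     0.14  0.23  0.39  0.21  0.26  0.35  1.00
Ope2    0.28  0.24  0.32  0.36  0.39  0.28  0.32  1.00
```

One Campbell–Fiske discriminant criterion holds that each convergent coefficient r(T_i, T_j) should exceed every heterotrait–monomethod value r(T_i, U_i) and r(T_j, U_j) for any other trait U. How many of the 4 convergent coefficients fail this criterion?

Checking each validity diagonal entry against its comparison values:
LS (methods 1·2): 0.53 vs {0.18, 0.28, 0.24, 0.26, 0.25, 0.39} → pass.
Min (methods 1·2): 0.68 vs {0.18, 0.28, 0.35, 0.35, 0.17, 0.28} → pass.
RF (methods 1·2): 0.39 vs {0.24, 0.26, 0.35, 0.35, 0.29, 0.32} → pass.
Ope (methods 1·2): 0.36 vs {0.25, 0.39, 0.17, 0.28, 0.29, 0.32} → fail.
1 of 4 fail.

1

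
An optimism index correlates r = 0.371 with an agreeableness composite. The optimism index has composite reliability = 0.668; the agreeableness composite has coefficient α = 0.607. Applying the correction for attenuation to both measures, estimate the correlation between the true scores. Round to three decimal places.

0.583

r_true = r_obs / √(r_xx · r_yy) = 0.371 / √(0.668 × 0.607) = 0.371 / √0.405476 = 0.371 / 0.6368 ≈ 0.583.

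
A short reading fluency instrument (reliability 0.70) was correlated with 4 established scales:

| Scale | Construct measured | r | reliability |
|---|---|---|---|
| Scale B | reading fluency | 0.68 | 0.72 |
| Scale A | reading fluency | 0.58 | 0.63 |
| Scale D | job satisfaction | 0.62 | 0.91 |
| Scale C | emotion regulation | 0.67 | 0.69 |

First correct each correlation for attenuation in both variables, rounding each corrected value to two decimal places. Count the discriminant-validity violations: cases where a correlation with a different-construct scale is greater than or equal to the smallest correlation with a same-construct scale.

Disattenuated r (r / √(r_scale · r_new)):
  Scale B (conv): 0.68 / √(0.72·0.70) = 0.96
  Scale A (conv): 0.58 / √(0.63·0.70) = 0.87
  Scale D (disc): 0.62 / √(0.91·0.70) = 0.78
  Scale C (disc): 0.67 / √(0.69·0.70) = 0.96
Smallest convergent = 0.87. Discriminant values: 0.78, 0.96; count ≥ 0.87 → 1.

1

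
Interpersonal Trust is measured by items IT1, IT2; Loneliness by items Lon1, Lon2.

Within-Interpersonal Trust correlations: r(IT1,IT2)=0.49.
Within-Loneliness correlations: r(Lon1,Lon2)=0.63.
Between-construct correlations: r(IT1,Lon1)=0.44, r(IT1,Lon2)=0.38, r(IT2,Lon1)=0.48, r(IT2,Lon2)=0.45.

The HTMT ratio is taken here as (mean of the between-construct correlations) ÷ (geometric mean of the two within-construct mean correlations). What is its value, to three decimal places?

Mean heterotrait r = 1.75/4 = 0.4375.
Mean within-IT = 0.49/1 = 0.4900; mean within-Lon = 0.63/1 = 0.6300.
Geometric mean = √(0.4900 × 0.6300) = 0.5556.
HTMT = 0.4375 / 0.5556 = 0.787.

0.787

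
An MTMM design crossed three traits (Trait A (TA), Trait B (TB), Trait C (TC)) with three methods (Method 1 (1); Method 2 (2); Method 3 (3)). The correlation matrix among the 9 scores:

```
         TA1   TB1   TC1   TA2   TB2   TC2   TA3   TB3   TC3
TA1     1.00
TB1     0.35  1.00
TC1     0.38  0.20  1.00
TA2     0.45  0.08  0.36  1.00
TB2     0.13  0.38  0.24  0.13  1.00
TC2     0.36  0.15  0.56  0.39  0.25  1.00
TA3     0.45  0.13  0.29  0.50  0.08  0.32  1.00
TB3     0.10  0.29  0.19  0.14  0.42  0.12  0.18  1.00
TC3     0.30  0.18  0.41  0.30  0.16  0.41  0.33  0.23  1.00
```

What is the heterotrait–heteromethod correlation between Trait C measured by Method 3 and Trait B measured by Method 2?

Different traits and methods: r(TC3, TB2) = 0.16.

0.16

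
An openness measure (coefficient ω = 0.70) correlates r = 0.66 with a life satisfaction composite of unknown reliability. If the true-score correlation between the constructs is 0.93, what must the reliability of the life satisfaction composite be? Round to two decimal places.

r_true = r_obs / √(r_xx · r_yy) ⇒ 0.93 = 0.66 / √(0.70 · r_yy).
√(0.70 · r_yy) = 0.66 / 0.93 = 0.7097; 0.70 · r_yy = 0.5037; r_yy = 0.5037 / 0.70 ≈ 0.72.

0.72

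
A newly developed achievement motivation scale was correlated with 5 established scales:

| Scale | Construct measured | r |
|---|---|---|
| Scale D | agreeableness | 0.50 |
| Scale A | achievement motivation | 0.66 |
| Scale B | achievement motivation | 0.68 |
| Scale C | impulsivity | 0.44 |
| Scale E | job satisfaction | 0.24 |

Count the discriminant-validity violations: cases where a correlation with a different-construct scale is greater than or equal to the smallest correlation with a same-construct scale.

0

Convergent (same construct = achievement motivation): Scale A, Scale B.
Smallest convergent = 0.66. Discriminant values: 0.50, 0.44, 0.24; count ≥ 0.66 → 0.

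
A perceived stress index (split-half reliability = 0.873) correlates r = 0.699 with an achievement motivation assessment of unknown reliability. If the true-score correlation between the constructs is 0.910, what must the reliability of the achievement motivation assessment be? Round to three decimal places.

0.676

r_true = r_obs / √(r_xx · r_yy) ⇒ 0.910 = 0.699 / √(0.873 · r_yy).
√(0.873 · r_yy) = 0.699 / 0.910 = 0.7681; 0.873 · r_yy = 0.5900; r_yy = 0.5900 / 0.873 ≈ 0.676.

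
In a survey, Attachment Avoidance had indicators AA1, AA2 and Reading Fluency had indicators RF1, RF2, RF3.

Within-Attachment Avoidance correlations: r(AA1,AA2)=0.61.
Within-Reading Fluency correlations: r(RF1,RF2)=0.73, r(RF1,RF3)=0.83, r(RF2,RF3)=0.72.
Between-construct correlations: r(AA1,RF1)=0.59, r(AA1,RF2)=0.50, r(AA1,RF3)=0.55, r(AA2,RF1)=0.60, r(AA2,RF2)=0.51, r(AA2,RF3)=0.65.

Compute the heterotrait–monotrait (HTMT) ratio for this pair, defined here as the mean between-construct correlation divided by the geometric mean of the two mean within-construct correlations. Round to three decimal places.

Between-construct mean = 3.40/6 = 0.5667.
Mean within-AA = 0.61/1 = 0.6100; mean within-RF = 2.28/3 = 0.7600.
Geometric mean = √(0.6100 × 0.7600) = 0.6809.
HTMT = 0.5667 / 0.6809 = 0.832.

0.832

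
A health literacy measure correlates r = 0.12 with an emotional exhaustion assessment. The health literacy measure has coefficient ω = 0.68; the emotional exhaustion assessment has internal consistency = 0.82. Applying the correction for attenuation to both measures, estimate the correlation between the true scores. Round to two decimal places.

0.16

r_true = r_obs / √(r_xx · r_yy) = 0.12 / √(0.68 × 0.82) = 0.12 / √0.5576 = 0.12 / 0.7467 ≈ 0.16.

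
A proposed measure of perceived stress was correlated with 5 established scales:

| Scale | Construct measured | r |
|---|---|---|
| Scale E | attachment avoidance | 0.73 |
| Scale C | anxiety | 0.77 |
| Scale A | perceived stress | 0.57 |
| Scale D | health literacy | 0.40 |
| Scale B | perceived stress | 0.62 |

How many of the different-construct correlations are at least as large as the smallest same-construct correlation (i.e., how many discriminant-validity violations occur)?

Convergent (same construct = perceived stress): Scale A, Scale B.
Smallest convergent = 0.57. Discriminant values: 0.73, 0.77, 0.40; count ≥ 0.57 → 2.

2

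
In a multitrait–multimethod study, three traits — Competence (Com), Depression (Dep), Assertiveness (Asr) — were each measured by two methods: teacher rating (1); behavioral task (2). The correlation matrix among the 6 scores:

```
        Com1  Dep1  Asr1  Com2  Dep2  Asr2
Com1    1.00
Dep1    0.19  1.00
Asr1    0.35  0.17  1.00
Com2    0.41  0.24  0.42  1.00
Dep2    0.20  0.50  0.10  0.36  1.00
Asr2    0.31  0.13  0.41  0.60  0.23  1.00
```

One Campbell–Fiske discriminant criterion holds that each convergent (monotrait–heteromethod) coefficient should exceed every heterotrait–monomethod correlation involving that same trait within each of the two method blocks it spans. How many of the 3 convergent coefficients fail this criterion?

2

Convergent coefficients and their comparison sets:
Com (methods 1·2): 0.41 vs {0.19, 0.36, 0.35, 0.60} → fail.
Dep (methods 1·2): 0.50 vs {0.19, 0.36, 0.17, 0.23} → pass.
Asr (methods 1·2): 0.41 vs {0.35, 0.60, 0.17, 0.23} → fail.
2 of 3 fail.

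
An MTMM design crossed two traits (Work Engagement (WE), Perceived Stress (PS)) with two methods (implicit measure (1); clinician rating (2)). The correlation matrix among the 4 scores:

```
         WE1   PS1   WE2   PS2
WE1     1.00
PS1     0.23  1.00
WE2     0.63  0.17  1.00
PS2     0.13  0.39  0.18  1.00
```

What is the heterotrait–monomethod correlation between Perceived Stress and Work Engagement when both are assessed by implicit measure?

Different traits, same method: r(PS1, WE1) = 0.23.

0.23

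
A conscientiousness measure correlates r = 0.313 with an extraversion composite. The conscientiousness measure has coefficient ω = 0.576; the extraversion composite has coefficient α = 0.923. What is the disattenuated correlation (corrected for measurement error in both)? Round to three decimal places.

r_true = r_obs / √(r_xx · r_yy) = 0.313 / √(0.576 × 0.923) = 0.313 / √0.531648 = 0.313 / 0.7291 ≈ 0.429.

0.429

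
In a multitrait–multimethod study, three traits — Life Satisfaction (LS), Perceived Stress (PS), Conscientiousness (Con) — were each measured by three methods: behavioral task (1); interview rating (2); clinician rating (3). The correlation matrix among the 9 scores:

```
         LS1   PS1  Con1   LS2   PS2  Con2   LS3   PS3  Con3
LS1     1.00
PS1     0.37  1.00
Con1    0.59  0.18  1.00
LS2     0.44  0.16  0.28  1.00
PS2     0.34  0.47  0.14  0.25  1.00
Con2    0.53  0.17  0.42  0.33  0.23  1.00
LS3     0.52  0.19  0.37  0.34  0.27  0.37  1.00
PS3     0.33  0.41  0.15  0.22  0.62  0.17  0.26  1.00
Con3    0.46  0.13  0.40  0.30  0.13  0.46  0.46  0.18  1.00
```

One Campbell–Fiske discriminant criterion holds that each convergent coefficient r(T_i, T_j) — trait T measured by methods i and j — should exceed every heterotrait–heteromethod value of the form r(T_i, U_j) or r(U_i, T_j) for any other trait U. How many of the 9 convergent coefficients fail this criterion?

Each convergent coefficient versus the relevant comparison correlations:
LS (methods 1·2): 0.44 vs {0.34, 0.16, 0.53, 0.28} → fail.
LS (methods 1·3): 0.52 vs {0.33, 0.19, 0.46, 0.37} → pass.
LS (methods 2·3): 0.34 vs {0.22, 0.27, 0.30, 0.37} → fail.
PS (methods 1·2): 0.47 vs {0.16, 0.34, 0.17, 0.14} → pass.
PS (methods 1·3): 0.41 vs {0.19, 0.33, 0.13, 0.15} → pass.
PS (methods 2·3): 0.62 vs {0.27, 0.22, 0.13, 0.17} → pass.
Con (methods 1·2): 0.42 vs {0.28, 0.53, 0.14, 0.17} → fail.
Con (methods 1·3): 0.40 vs {0.37, 0.46, 0.15, 0.13} → fail.
Con (methods 2·3): 0.46 vs {0.37, 0.30, 0.17, 0.13} → pass.
4 of 9 fail.

4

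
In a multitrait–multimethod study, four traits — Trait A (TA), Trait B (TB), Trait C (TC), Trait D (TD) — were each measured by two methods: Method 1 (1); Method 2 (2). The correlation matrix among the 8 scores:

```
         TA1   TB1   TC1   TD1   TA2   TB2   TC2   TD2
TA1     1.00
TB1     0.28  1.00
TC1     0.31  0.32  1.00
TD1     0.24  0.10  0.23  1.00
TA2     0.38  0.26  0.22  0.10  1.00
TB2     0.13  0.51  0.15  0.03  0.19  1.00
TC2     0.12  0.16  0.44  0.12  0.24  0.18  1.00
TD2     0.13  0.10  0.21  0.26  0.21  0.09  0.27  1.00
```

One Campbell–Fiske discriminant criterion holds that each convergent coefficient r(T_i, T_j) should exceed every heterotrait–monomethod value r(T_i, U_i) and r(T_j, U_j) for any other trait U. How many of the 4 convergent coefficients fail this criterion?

1

Each convergent coefficient versus the relevant comparison correlations:
TA (methods 1·2): 0.38 vs {0.28, 0.19, 0.31, 0.24, 0.24, 0.21} → pass.
TB (methods 1·2): 0.51 vs {0.28, 0.19, 0.32, 0.18, 0.10, 0.09} → pass.
TC (methods 1·2): 0.44 vs {0.31, 0.24, 0.32, 0.18, 0.23, 0.27} → pass.
TD (methods 1·2): 0.26 vs {0.24, 0.21, 0.10, 0.09, 0.23, 0.27} → fail.
1 of 4 fail.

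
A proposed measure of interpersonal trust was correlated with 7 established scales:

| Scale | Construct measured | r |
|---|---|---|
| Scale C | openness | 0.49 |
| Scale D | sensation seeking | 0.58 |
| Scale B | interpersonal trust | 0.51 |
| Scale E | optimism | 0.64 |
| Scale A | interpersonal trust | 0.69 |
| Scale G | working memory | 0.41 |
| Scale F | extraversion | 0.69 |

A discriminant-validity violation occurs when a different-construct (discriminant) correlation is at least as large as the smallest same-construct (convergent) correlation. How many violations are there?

Convergent (same construct = interpersonal trust): Scale B, Scale A.
Smallest convergent = 0.51. Discriminant values: 0.49, 0.58, 0.64, 0.41, 0.69; count ≥ 0.51 → 3.

3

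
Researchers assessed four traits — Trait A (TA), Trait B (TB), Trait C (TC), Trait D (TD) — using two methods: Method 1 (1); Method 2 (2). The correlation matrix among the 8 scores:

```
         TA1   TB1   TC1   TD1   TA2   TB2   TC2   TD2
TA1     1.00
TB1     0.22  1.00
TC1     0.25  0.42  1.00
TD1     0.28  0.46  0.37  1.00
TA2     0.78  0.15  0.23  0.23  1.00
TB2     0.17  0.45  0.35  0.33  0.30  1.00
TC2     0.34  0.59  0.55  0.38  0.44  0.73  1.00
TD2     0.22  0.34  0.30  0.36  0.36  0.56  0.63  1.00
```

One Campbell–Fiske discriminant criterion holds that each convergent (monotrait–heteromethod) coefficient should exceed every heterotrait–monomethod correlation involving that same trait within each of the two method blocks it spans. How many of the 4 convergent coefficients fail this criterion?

3

Convergent coefficients and their comparison sets:
TA (methods 1·2): 0.78 vs {0.22, 0.30, 0.25, 0.44, 0.28, 0.36} → pass.
TB (methods 1·2): 0.45 vs {0.22, 0.30, 0.42, 0.73, 0.46, 0.56} → fail.
TC (methods 1·2): 0.55 vs {0.25, 0.44, 0.42, 0.73, 0.37, 0.63} → fail.
TD (methods 1·2): 0.36 vs {0.28, 0.36, 0.46, 0.56, 0.37, 0.63} → fail.
3 of 4 fail.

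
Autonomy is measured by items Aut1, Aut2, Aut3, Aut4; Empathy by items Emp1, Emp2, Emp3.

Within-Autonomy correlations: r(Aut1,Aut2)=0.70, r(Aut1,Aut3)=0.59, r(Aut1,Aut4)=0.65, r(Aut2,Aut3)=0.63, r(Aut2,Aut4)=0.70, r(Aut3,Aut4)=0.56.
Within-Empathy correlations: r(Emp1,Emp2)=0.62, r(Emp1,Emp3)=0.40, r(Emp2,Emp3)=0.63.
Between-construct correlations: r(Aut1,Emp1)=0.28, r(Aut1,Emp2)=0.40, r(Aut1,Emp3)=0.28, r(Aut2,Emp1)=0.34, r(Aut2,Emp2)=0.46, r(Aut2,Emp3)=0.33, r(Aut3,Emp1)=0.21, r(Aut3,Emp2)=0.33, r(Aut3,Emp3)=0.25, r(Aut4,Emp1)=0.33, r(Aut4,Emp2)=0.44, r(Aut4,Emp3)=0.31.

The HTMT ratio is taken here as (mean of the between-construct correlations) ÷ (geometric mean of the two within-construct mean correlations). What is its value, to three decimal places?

0.557

Mean between = 3.96/12 = 0.3300.
Mean within-Aut = 3.83/6 = 0.6383; mean within-Emp = 1.65/3 = 0.5500.
Geometric mean = √(0.6383 × 0.5500) = 0.5925.
HTMT = 0.3300 / 0.5925 = 0.557.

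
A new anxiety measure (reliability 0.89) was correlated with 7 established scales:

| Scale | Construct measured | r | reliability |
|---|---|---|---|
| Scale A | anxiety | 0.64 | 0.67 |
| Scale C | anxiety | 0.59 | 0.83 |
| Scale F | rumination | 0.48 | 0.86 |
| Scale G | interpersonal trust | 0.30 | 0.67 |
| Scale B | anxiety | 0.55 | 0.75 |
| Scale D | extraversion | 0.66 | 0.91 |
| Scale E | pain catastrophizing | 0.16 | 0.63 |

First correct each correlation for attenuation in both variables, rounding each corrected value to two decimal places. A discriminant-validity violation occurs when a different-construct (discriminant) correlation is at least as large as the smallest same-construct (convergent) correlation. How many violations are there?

1

Disattenuated r (r / √(r_scale · r_new)):
  Scale A (conv): 0.64 / √(0.67·0.89) = 0.83
  Scale C (conv): 0.59 / √(0.83·0.89) = 0.69
  Scale F (disc): 0.48 / √(0.86·0.89) = 0.55
  Scale G (disc): 0.30 / √(0.67·0.89) = 0.39
  Scale B (conv): 0.55 / √(0.75·0.89) = 0.67
  Scale D (disc): 0.66 / √(0.91·0.89) = 0.73
  Scale E (disc): 0.16 / √(0.63·0.89) = 0.21
Smallest convergent = 0.67. Discriminant values: 0.55, 0.39, 0.73, 0.21; count ≥ 0.67 → 1.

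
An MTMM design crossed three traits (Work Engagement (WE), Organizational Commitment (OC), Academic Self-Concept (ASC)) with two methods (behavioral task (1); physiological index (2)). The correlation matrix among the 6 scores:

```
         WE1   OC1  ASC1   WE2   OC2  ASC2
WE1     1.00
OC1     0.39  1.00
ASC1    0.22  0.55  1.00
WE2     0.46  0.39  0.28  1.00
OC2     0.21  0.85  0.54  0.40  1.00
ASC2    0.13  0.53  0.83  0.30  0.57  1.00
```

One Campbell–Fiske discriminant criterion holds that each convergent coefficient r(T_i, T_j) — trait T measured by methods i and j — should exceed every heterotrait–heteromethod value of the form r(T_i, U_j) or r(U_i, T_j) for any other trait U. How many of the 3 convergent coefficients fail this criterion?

0

Each convergent coefficient versus the relevant comparison correlations:
WE (methods 1·2): 0.46 vs {0.21, 0.39, 0.13, 0.28} → pass.
OC (methods 1·2): 0.85 vs {0.39, 0.21, 0.53, 0.54} → pass.
ASC (methods 1·2): 0.83 vs {0.28, 0.13, 0.54, 0.53} → pass.
0 of 3 fail.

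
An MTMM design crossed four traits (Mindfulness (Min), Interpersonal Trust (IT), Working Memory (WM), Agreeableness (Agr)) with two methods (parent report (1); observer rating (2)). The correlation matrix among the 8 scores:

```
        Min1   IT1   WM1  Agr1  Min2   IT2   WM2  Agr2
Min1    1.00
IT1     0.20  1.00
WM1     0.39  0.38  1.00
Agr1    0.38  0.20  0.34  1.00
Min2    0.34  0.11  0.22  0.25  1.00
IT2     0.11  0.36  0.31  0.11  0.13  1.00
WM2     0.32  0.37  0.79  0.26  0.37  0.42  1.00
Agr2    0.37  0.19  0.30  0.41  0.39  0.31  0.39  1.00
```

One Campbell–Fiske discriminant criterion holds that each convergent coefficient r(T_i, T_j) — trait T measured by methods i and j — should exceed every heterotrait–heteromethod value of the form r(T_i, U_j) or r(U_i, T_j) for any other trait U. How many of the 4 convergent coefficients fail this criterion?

2

Checking each validity diagonal entry against its comparison values:
Min (methods 1·2): 0.34 vs {0.11, 0.11, 0.32, 0.22, 0.37, 0.25} → fail.
IT (methods 1·2): 0.36 vs {0.11, 0.11, 0.37, 0.31, 0.19, 0.11} → fail.
WM (methods 1·2): 0.79 vs {0.22, 0.32, 0.31, 0.37, 0.30, 0.26} → pass.
Agr (methods 1·2): 0.41 vs {0.25, 0.37, 0.11, 0.19, 0.26, 0.30} → pass.
2 of 4 fail.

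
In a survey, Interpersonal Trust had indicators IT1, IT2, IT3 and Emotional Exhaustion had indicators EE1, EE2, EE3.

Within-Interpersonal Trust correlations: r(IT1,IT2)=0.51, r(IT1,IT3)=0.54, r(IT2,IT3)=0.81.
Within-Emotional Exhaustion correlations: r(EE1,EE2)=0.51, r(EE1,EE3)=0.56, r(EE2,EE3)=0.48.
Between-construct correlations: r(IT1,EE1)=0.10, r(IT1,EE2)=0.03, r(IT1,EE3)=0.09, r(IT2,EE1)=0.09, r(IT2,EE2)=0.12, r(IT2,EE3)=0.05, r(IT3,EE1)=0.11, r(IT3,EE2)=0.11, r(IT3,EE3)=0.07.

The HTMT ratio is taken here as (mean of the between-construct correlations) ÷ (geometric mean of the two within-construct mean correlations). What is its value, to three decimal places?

Mean heterotrait r = 0.77/9 = 0.0856.
Mean within-IT = 1.86/3 = 0.6200; mean within-EE = 1.55/3 = 0.5167.
Geometric mean = √(0.6200 × 0.5167) = 0.5660.
HTMT = 0.0856 / 0.5660 = 0.151.

0.151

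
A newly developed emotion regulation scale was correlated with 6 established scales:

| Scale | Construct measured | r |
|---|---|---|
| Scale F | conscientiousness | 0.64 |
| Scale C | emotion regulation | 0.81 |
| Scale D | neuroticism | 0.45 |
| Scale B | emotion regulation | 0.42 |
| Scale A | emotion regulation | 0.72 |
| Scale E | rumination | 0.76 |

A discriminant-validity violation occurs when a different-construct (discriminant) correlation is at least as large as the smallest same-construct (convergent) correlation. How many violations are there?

3

Convergent (same construct = emotion regulation): Scale C, Scale B, Scale A.
Smallest convergent = 0.42. Discriminant values: 0.64, 0.45, 0.76; count ≥ 0.42 → 3.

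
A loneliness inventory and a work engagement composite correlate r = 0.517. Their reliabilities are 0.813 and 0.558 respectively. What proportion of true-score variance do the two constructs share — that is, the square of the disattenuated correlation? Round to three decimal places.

0.589

Disattenuated r = 0.517 / √(0.813 × 0.558) = 0.517 / 0.6735 = 0.7676.
Shared true-score variance = 0.7676² = 0.5892 ≈ 0.589.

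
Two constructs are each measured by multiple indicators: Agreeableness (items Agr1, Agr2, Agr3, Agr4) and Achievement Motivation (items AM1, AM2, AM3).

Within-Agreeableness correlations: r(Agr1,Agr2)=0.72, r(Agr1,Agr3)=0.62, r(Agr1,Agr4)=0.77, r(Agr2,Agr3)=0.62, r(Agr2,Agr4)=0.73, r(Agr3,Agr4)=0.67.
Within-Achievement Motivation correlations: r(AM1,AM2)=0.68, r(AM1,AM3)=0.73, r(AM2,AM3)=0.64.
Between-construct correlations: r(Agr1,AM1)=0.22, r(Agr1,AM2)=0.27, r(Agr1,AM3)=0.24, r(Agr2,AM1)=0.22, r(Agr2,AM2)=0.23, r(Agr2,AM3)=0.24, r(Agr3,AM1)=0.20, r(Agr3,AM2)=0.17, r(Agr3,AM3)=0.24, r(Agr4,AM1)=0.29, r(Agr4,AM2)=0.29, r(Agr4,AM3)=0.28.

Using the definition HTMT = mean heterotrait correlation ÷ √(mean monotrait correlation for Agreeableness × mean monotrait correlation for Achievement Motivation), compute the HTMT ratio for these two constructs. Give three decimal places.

Mean heterotrait r = 2.89/12 = 0.2408.
Mean within-Agr = 4.13/6 = 0.6883; mean within-AM = 2.05/3 = 0.6833.
Geometric mean = √(0.6883 × 0.6833) = 0.6858.
HTMT = 0.2408 / 0.6858 = 0.351.

0.351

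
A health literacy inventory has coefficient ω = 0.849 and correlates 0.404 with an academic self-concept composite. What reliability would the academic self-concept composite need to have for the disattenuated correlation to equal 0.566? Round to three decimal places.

r_true = r_obs / √(r_xx · r_yy) ⇒ 0.566 = 0.404 / √(0.849 · r_yy).
√(0.849 · r_yy) = 0.404 / 0.566 = 0.7138; 0.849 · r_yy = 0.5095; r_yy = 0.5095 / 0.849 ≈ 0.600.

0.600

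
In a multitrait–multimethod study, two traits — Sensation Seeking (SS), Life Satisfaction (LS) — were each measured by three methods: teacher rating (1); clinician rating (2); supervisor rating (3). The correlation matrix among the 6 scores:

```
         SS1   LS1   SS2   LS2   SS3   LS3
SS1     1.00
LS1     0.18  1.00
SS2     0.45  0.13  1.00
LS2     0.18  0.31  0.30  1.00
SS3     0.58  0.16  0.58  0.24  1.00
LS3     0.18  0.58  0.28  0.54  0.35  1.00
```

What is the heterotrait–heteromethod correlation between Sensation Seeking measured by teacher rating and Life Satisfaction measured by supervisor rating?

0.18

Different traits and methods: r(SS1, LS3) = 0.18.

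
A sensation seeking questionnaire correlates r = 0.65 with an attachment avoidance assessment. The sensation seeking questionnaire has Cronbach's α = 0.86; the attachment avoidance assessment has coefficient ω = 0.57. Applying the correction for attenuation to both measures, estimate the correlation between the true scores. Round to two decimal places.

r_true = r_obs / √(r_xx · r_yy) = 0.65 / √(0.86 × 0.57) = 0.65 / √0.4902 = 0.65 / 0.7001 ≈ 0.93.

0.93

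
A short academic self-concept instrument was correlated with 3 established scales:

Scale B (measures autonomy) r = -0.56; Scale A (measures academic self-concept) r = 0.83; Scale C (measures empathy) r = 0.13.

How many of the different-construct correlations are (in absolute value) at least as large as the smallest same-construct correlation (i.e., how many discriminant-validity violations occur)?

0

Convergent (same construct = academic self-concept): Scale A.
Smallest convergent = 0.83. Discriminant |r|: 0.56, 0.13; count ≥ 0.83 → 0.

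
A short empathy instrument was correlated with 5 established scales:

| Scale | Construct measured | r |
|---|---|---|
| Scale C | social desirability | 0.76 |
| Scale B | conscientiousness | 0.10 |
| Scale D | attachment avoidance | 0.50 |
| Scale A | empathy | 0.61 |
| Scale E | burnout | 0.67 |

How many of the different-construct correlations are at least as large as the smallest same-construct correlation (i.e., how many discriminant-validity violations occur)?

2

Convergent (same construct = empathy): Scale A.
Smallest convergent = 0.61. Discriminant values: 0.76, 0.10, 0.50, 0.67; count ≥ 0.61 → 2.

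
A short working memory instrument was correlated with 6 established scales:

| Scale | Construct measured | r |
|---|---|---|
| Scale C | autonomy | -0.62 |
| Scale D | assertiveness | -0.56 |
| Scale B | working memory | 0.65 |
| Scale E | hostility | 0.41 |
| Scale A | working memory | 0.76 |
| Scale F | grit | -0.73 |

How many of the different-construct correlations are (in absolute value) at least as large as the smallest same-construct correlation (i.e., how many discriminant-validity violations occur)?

1

Convergent (same construct = working memory): Scale B, Scale A.
Smallest convergent = 0.65. Discriminant |r|: 0.62, 0.56, 0.41, 0.73; count ≥ 0.65 → 1.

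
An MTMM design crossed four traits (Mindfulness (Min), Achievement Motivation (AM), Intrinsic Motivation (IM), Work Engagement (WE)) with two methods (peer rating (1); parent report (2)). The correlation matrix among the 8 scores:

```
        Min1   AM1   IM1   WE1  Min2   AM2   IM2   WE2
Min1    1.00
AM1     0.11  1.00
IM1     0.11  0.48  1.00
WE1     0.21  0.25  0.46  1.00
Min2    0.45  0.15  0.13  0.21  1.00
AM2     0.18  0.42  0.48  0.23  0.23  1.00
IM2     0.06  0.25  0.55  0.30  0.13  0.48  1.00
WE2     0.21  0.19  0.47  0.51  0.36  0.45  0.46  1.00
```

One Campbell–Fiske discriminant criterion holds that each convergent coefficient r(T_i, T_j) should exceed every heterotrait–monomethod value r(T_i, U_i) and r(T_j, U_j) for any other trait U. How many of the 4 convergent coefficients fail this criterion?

Convergent coefficients and their comparison sets:
Min (methods 1·2): 0.45 vs {0.11, 0.23, 0.11, 0.13, 0.21, 0.36} → pass.
AM (methods 1·2): 0.42 vs {0.11, 0.23, 0.48, 0.48, 0.25, 0.45} → fail.
IM (methods 1·2): 0.55 vs {0.11, 0.13, 0.48, 0.48, 0.46, 0.46} → pass.
WE (methods 1·2): 0.51 vs {0.21, 0.36, 0.25, 0.45, 0.46, 0.46} → pass.
1 of 4 fail.

1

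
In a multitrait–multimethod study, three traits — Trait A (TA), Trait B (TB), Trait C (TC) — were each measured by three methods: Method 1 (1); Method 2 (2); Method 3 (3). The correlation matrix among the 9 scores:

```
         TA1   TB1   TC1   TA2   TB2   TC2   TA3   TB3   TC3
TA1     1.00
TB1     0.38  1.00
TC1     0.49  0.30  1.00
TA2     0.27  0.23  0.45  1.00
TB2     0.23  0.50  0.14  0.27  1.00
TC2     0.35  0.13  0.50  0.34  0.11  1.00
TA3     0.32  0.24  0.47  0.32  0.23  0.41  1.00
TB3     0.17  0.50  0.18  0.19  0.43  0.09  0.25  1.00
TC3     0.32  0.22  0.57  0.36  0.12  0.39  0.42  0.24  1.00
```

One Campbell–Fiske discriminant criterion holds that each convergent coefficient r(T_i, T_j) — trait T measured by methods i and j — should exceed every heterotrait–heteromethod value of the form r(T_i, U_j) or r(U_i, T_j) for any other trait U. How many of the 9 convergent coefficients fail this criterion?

4

Checking each validity diagonal entry against its comparison values:
TA (methods 1·2): 0.27 vs {0.23, 0.23, 0.35, 0.45} → fail.
TA (methods 1·3): 0.32 vs {0.17, 0.24, 0.32, 0.47} → fail.
TA (methods 2·3): 0.32 vs {0.19, 0.23, 0.36, 0.41} → fail.
TB (methods 1·2): 0.50 vs {0.23, 0.23, 0.13, 0.14} → pass.
TB (methods 1·3): 0.50 vs {0.24, 0.17, 0.22, 0.18} → pass.
TB (methods 2·3): 0.43 vs {0.23, 0.19, 0.12, 0.09} → pass.
TC (methods 1·2): 0.50 vs {0.45, 0.35, 0.14, 0.13} → pass.
TC (methods 1·3): 0.57 vs {0.47, 0.32, 0.18, 0.22} → pass.
TC (methods 2·3): 0.39 vs {0.41, 0.36, 0.09, 0.12} → fail.
4 of 9 fail.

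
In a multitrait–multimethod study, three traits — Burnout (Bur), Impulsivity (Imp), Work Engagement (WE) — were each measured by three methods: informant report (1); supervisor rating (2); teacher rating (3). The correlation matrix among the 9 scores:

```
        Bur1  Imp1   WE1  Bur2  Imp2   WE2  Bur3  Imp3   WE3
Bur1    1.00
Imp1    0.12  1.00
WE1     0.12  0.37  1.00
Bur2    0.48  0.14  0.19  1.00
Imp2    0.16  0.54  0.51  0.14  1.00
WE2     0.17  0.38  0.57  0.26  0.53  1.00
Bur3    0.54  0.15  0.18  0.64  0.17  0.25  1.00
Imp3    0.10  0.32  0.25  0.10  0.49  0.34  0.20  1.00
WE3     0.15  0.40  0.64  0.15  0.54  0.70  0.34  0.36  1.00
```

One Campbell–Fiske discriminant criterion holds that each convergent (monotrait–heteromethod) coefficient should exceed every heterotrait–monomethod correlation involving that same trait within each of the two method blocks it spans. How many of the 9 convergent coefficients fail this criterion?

Checking each validity diagonal entry against its comparison values:
Bur (methods 1·2): 0.48 vs {0.12, 0.14, 0.12, 0.26} → pass.
Bur (methods 1·3): 0.54 vs {0.12, 0.20, 0.12, 0.34} → pass.
Bur (methods 2·3): 0.64 vs {0.14, 0.20, 0.26, 0.34} → pass.
Imp (methods 1·2): 0.54 vs {0.12, 0.14, 0.37, 0.53} → pass.
Imp (methods 1·3): 0.32 vs {0.12, 0.20, 0.37, 0.36} → fail.
Imp (methods 2·3): 0.49 vs {0.14, 0.20, 0.53, 0.36} → fail.
WE (methods 1·2): 0.57 vs {0.12, 0.26, 0.37, 0.53} → pass.
WE (methods 1·3): 0.64 vs {0.12, 0.34, 0.37, 0.36} → pass.
WE (methods 2·3): 0.70 vs {0.26, 0.34, 0.53, 0.36} → pass.
2 of 9 fail.

2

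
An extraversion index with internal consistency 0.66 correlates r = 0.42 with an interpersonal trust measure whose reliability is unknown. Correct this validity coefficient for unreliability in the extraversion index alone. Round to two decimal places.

Single correction: r_c = r_obs / √r_xx = 0.42 / √0.66 = 0.42 / 0.8124 ≈ 0.52.

0.52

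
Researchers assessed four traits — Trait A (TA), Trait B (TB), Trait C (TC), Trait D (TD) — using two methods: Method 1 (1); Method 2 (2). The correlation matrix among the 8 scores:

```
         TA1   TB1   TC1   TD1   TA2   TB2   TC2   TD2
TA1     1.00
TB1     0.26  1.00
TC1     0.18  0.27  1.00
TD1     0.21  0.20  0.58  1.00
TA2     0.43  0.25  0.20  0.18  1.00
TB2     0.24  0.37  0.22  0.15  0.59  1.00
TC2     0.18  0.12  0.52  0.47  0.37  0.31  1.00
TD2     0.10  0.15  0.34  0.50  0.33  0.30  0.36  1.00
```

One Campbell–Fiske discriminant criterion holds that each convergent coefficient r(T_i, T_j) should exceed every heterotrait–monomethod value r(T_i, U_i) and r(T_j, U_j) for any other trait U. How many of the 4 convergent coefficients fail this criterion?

Checking each validity diagonal entry against its comparison values:
TA (methods 1·2): 0.43 vs {0.26, 0.59, 0.18, 0.37, 0.21, 0.33} → fail.
TB (methods 1·2): 0.37 vs {0.26, 0.59, 0.27, 0.31, 0.20, 0.30} → fail.
TC (methods 1·2): 0.52 vs {0.18, 0.37, 0.27, 0.31, 0.58, 0.36} → fail.
TD (methods 1·2): 0.50 vs {0.21, 0.33, 0.20, 0.30, 0.58, 0.36} → fail.
4 of 4 fail.

4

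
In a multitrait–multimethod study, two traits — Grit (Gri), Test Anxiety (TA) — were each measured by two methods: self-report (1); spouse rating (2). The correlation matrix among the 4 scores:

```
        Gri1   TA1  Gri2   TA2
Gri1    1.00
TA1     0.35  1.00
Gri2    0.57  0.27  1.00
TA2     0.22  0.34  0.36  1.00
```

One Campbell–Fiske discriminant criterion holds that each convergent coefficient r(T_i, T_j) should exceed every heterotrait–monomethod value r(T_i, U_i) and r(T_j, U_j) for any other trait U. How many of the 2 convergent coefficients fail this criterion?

Checking each validity diagonal entry against its comparison values:
Gri (methods 1·2): 0.57 vs {0.35, 0.36} → pass.
TA (methods 1·2): 0.34 vs {0.35, 0.36} → fail.
1 of 2 fail.

1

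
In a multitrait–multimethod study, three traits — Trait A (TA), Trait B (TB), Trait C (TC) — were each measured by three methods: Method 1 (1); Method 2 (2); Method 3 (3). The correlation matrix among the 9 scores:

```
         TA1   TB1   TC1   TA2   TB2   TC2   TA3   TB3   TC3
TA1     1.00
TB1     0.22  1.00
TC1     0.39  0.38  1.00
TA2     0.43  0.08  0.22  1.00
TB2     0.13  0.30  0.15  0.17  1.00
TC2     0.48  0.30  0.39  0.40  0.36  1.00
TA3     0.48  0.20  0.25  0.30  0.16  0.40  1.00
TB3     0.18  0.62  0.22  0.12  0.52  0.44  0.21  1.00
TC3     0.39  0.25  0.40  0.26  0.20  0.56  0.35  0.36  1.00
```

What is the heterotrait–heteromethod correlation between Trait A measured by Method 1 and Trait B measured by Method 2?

0.13

Different traits and methods: r(TA1, TB2) = 0.13.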